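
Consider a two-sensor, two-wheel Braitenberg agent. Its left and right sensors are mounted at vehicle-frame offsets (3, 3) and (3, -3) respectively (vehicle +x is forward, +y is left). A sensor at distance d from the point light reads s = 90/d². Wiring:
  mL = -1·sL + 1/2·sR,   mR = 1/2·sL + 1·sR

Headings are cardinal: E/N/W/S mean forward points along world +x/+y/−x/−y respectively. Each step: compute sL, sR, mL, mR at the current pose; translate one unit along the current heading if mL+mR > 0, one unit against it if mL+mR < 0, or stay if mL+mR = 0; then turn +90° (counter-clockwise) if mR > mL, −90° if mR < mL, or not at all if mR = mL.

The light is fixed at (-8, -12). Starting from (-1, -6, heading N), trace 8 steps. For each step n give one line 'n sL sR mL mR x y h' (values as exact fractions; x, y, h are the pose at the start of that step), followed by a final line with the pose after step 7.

n=0: pose=(-1,-6,N); sL=90/97, sR=90/181; mL=-11925/17557, mR=16875/17557; mL+mR=4950/17557 → advance +1; mR−mL=28800/17557 → turn +1·90°
n=1: pose=(-1,-5,W); sL=45/16, sR=45/58; mL=-1125/464, mR=2025/928; mL+mR=-225/928 → advance -1; mR−mL=4275/928 → turn +1·90°
n=2: pose=(0,-5,S); sL=90/137, sR=90/41; mL=2475/5617, mR=14175/5617; mL+mR=16650/5617 → advance +1; mR−mL=11700/5617 → turn +1·90°
n=3: pose=(0,-6,E); sL=45/101, sR=9/13; mL=-261/2626, mR=2403/2626; mL+mR=1071/1313 → advance +1; mR−mL=1332/1313 → turn +1·90°
n=4: pose=(1,-6,N); sL=10/13, sR=2/5; mL=-37/65, mR=51/65; mL+mR=14/65 → advance +1; mR−mL=88/65 → turn +1·90°
n=5: pose=(1,-5,W); sL=45/26, sR=45/68; mL=-2475/1768, mR=675/442; mL+mR=225/1768 → advance +1; mR−mL=5175/1768 → turn +1·90°
n=6: pose=(0,-5,S); sL=90/137, sR=90/41; mL=2475/5617, mR=14175/5617; mL+mR=16650/5617 → advance +1; mR−mL=11700/5617 → turn +1·90°
n=7: pose=(0,-6,E); sL=45/101, sR=9/13; mL=-261/2626, mR=2403/2626; mL+mR=1071/1313 → advance +1; mR−mL=1332/1313 → turn +1·90°

0 90/97 90/181 -11925/17557 16875/17557 -1 -6 N
1 45/16 45/58 -1125/464 2025/928 -1 -5 W
2 90/137 90/41 2475/5617 14175/5617 0 -5 S
3 45/101 9/13 -261/2626 2403/2626 0 -6 E
4 10/13 2/5 -37/65 51/65 1 -6 N
5 45/26 45/68 -2475/1768 675/442 1 -5 W
6 90/137 90/41 2475/5617 14175/5617 0 -5 S
7 45/101 9/13 -261/2626 2403/2626 0 -6 E
final 1 -6 N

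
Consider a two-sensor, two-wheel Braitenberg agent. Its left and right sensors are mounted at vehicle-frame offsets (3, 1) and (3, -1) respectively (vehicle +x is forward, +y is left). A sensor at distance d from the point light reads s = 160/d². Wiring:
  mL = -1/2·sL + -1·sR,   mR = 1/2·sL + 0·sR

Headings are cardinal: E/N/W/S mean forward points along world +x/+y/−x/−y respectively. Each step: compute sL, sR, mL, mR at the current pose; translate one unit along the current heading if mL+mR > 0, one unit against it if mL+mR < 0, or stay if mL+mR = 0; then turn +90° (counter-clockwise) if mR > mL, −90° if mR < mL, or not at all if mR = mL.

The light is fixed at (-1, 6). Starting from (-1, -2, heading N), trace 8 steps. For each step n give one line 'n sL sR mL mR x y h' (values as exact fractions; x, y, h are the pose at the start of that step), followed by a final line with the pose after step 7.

n=0: pose=(-1,-2,N); sL=80/13, sR=80/13; mL=-120/13, mR=40/13; mL+mR=-80/13 → advance -1; mR−mL=160/13 → turn +1·90°
n=1: pose=(-1,-3,W); sL=160/109, sR=160/73; mL=-23280/7957, mR=80/109; mL+mR=-160/73 → advance -1; mR−mL=29120/7957 → turn +1·90°
n=2: pose=(0,-3,S); sL=40/37, sR=10/9; mL=-550/333, mR=20/37; mL+mR=-10/9 → advance -1; mR−mL=730/333 → turn +1·90°
n=3: pose=(0,-2,E); sL=32/13, sR=160/97; mL=-3632/1261, mR=16/13; mL+mR=-160/97 → advance -1; mR−mL=5184/1261 → turn +1·90°
n=4: pose=(-1,-2,N); sL=80/13, sR=80/13; mL=-120/13, mR=40/13; mL+mR=-80/13 → advance -1; mR−mL=160/13 → turn +1·90°
n=5: pose=(-1,-3,W); sL=160/109, sR=160/73; mL=-23280/7957, mR=80/109; mL+mR=-160/73 → advance -1; mR−mL=29120/7957 → turn +1·90°
n=6: pose=(0,-3,S); sL=40/37, sR=10/9; mL=-550/333, mR=20/37; mL+mR=-10/9 → advance -1; mR−mL=730/333 → turn +1·90°
n=7: pose=(0,-2,E); sL=32/13, sR=160/97; mL=-3632/1261, mR=16/13; mL+mR=-160/97 → advance -1; mR−mL=5184/1261 → turn +1·90°

0 80/13 80/13 -120/13 40/13 -1 -2 N
1 160/109 160/73 -23280/7957 80/109 -1 -3 W
2 40/37 10/9 -550/333 20/37 0 -3 S
3 32/13 160/97 -3632/1261 16/13 0 -2 E
4 80/13 80/13 -120/13 40/13 -1 -2 N
5 160/109 160/73 -23280/7957 80/109 -1 -3 W
6 40/37 10/9 -550/333 20/37 0 -3 S
7 32/13 160/97 -3632/1261 16/13 0 -2 E
final -1 -2 N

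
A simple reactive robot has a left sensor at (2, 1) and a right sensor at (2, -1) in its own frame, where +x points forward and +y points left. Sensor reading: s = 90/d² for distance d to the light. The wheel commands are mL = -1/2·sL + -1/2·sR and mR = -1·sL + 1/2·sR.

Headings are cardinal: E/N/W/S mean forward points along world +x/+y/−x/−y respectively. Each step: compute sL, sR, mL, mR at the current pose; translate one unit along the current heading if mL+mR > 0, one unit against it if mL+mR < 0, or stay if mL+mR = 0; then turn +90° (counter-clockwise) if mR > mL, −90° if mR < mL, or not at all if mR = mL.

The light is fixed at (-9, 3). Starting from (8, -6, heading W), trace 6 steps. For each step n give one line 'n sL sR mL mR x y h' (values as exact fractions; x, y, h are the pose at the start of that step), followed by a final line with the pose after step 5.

0 18/65 90/289 -5526/18785 -2277/18785 8 -6 W
1 45/241 9/41 -2007/9881 -1521/19762 9 -6 S
2 90/449 90/481 -41850/215969 -23085/215969 9 -5 E
3 45/146 1/4 -163/584 -107/584 8 -5 N
4 18/65 90/289 -5526/18785 -2277/18785 8 -6 W
5 45/241 9/41 -2007/9881 -1521/19762 9 -6 S
final 9 -5 E

n=0: pose=(8,-6,W); sL=18/65, sR=90/289; mL=-5526/18785, mR=-2277/18785; mL+mR=-27/65 → advance -1; mR−mL=3249/18785 → turn +1·90°
n=1: pose=(9,-6,S); sL=45/241, sR=9/41; mL=-2007/9881, mR=-1521/19762; mL+mR=-135/482 → advance -1; mR−mL=2493/19762 → turn +1·90°
n=2: pose=(9,-5,E); sL=90/449, sR=90/481; mL=-41850/215969, mR=-23085/215969; mL+mR=-135/449 → advance -1; mR−mL=18765/215969 → turn +1·90°
n=3: pose=(8,-5,N); sL=45/146, sR=1/4; mL=-163/584, mR=-107/584; mL+mR=-135/292 → advance -1; mR−mL=7/73 → turn +1·90°
n=4: pose=(8,-6,W); sL=18/65, sR=90/289; mL=-5526/18785, mR=-2277/18785; mL+mR=-27/65 → advance -1; mR−mL=3249/18785 → turn +1·90°
n=5: pose=(9,-6,S); sL=45/241, sR=9/41; mL=-2007/9881, mR=-1521/19762; mL+mR=-135/482 → advance -1; mR−mL=2493/19762 → turn +1·90°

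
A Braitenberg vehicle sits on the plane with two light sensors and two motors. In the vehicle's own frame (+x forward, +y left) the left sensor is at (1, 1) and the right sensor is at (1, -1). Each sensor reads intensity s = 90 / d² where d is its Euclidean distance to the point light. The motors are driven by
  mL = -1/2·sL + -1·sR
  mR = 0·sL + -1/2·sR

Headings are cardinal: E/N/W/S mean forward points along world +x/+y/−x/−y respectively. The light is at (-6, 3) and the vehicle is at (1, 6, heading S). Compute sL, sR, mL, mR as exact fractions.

left sensor world pos  = (2, 5); dL² = 68
right sensor world pos = (0, 5); dR² = 40
sL = 90/68 = 45/34
sR = 90/40 = 9/4
mL = -1/2·sL + -1·sR = -99/34
mR = 0·sL + -1/2·sR = -9/8

45/34 9/4 -99/34 -9/8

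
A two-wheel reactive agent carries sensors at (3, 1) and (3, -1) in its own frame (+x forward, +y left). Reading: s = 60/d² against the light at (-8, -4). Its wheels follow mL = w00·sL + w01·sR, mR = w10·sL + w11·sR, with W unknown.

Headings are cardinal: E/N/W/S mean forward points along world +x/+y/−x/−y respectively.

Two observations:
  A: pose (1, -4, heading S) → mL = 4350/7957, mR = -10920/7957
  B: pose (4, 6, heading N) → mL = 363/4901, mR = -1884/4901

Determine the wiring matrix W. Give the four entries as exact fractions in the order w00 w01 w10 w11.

obs A: pose=(1,-4,S) → sL=60/109, sR=60/73, mL=4350/7957, mR=-10920/7957
obs B: pose=(4,6,N) → sL=6/29, sR=30/169, mL=363/4901, mR=-1884/4901
sensor matrix S = [[60/109, 60/73], [6/29, 30/169]]; det S = -2820960/38997257
solve [mL_A; mL_B] = S·[w00; w01] and [mR_A; mR_B] = S·[w10; w11]:
  w00 = -1/2, w01 = 1, w10 = -1, w11 = -1

-1/2 1 -1 -1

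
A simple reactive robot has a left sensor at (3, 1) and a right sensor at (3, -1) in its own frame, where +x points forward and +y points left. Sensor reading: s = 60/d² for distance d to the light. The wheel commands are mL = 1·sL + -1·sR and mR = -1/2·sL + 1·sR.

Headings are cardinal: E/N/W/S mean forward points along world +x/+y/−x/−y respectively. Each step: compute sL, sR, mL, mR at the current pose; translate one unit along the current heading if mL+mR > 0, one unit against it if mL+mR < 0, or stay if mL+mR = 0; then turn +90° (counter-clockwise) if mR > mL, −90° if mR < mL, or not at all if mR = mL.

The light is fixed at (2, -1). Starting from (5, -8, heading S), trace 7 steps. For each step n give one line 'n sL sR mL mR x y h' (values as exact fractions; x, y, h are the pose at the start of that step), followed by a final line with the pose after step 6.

n=0: pose=(5,-8,S); sL=15/29, sR=15/26; mL=-45/754, mR=120/377; mL+mR=15/58 → advance +1; mR−mL=285/754 → turn +1·90°
n=1: pose=(5,-9,E); sL=12/17, sR=20/39; mL=128/663, mR=106/663; mL+mR=6/17 → advance +1; mR−mL=-22/663 → turn -1·90°
n=2: pose=(6,-9,S); sL=30/73, sR=6/13; mL=-48/949, mR=243/949; mL+mR=15/73 → advance +1; mR−mL=291/949 → turn +1·90°
n=3: pose=(6,-10,E); sL=60/113, sR=60/149; mL=2160/16837, mR=2310/16837; mL+mR=30/113 → advance +1; mR−mL=150/16837 → turn +1·90°
n=4: pose=(7,-10,N); sL=15/13, sR=5/6; mL=25/78, mR=10/39; mL+mR=15/26 → advance +1; mR−mL=-5/78 → turn -1·90°
n=5: pose=(7,-9,E); sL=60/113, sR=12/29; mL=384/3277, mR=486/3277; mL+mR=30/113 → advance +1; mR−mL=102/3277 → turn +1·90°
n=6: pose=(8,-9,N); sL=6/5, sR=30/37; mL=72/185, mR=39/185; mL+mR=3/5 → advance +1; mR−mL=-33/185 → turn -1·90°

0 15/29 15/26 -45/754 120/377 5 -8 S
1 12/17 20/39 128/663 106/663 5 -9 E
2 30/73 6/13 -48/949 243/949 6 -9 S
3 60/113 60/149 2160/16837 2310/16837 6 -10 E
4 15/13 5/6 25/78 10/39 7 -10 N
5 60/113 12/29 384/3277 486/3277 7 -9 E
6 6/5 30/37 72/185 39/185 8 -9 N
final 8 -8 E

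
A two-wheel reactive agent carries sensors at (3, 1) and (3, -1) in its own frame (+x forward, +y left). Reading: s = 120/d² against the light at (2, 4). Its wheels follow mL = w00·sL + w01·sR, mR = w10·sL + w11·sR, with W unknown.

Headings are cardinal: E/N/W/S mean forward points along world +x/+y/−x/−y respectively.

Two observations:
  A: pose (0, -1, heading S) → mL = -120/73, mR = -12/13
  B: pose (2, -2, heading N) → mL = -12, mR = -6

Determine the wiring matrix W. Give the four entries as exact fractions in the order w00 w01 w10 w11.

0 -1 -1/2 0

obs A: pose=(0,-1,S) → sL=24/13, sR=120/73, mL=-120/73, mR=-12/13
obs B: pose=(2,-2,N) → sL=12, sR=12, mL=-12, mR=-6
sensor matrix S = [[24/13, 120/73], [12, 12]]; det S = 2304/949
solve [mL_A; mL_B] = S·[w00; w01] and [mR_A; mR_B] = S·[w10; w11]:
  w00 = 0, w01 = -1, w10 = -1/2, w11 = 0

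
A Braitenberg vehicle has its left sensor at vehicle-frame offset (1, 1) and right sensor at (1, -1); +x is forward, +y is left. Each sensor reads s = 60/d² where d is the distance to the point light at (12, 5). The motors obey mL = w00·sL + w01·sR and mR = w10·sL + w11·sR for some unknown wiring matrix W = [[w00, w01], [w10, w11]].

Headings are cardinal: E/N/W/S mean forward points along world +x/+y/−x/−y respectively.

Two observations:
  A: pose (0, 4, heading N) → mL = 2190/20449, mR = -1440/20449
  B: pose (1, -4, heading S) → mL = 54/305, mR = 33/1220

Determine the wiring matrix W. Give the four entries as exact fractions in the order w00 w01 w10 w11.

obs A: pose=(0,4,N) → sL=60/169, sR=60/121, mL=2190/20449, mR=-1440/20449
obs B: pose=(1,-4,S) → sL=3/10, sR=15/61, mL=54/305, mR=33/1220
sensor matrix S = [[60/169, 60/121], [3/10, 15/61]]; det S = -76662/1247389
solve [mL_A; mL_B] = S·[w00; w01] and [mR_A; mR_B] = S·[w10; w11]:
  w00 = 1, w01 = -1/2, w10 = 1/2, w11 = -1/2

1 -1/2 1/2 -1/2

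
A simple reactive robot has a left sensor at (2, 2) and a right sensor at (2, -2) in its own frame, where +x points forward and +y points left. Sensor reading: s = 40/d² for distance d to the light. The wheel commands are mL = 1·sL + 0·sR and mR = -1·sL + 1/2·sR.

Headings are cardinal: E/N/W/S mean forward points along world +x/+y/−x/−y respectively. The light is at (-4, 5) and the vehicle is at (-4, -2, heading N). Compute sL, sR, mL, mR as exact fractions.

left sensor world pos  = (-6, 0); dL² = 29
right sensor world pos = (-2, 0); dR² = 29
sL = 40/29 = 40/29
sR = 40/29 = 40/29
mL = 1·sL + 0·sR = 40/29
mR = -1·sL + 1/2·sR = -20/29

40/29 40/29 40/29 -20/29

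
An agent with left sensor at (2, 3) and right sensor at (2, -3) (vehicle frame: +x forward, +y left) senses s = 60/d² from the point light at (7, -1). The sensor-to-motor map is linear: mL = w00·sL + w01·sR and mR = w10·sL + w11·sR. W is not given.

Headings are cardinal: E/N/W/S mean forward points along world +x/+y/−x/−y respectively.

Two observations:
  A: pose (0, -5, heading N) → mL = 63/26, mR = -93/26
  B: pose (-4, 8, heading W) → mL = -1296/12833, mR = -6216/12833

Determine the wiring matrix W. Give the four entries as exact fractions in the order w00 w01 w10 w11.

obs A: pose=(0,-5,N) → sL=15/26, sR=3, mL=63/26, mR=-93/26
obs B: pose=(-4,8,W) → sL=12/41, sR=60/313, mL=-1296/12833, mR=-6216/12833
sensor matrix S = [[15/26, 3], [12/41, 60/313]]; det S = -128034/166829
solve [mL_A; mL_B] = S·[w00; w01] and [mR_A; mR_B] = S·[w10; w11]:
  w00 = -1, w01 = 1, w10 = -1, w11 = -1

-1 1 -1 -1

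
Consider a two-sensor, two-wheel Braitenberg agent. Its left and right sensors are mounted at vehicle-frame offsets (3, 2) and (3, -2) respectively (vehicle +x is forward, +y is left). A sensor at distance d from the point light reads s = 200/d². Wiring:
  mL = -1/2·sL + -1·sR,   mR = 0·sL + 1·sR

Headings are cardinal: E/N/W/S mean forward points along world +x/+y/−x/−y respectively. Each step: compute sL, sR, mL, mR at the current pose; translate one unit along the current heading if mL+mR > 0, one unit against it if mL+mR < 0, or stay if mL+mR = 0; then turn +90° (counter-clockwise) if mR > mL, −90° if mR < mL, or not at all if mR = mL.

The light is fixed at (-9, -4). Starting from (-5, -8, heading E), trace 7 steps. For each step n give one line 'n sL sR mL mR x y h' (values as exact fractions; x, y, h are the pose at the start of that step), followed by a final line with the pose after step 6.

n=0: pose=(-5,-8,E); sL=200/53, sR=40/17; mL=-3820/901, mR=40/17; mL+mR=-100/53 → advance -1; mR−mL=5940/901 → turn +1·90°
n=1: pose=(-6,-8,N); sL=100, sR=100/13; mL=-750/13, mR=100/13; mL+mR=-50 → advance -1; mR−mL=850/13 → turn +1·90°
n=2: pose=(-6,-9,W); sL=200/49, sR=200/9; mL=-10700/441, mR=200/9; mL+mR=-100/49 → advance -1; mR−mL=20500/441 → turn +1·90°
n=3: pose=(-5,-9,S); sL=2, sR=50/17; mL=-67/17, mR=50/17; mL+mR=-1 → advance -1; mR−mL=117/17 → turn +1·90°
n=4: pose=(-5,-8,E); sL=200/53, sR=40/17; mL=-3820/901, mR=40/17; mL+mR=-100/53 → advance -1; mR−mL=5940/901 → turn +1·90°
n=5: pose=(-6,-8,N); sL=100, sR=100/13; mL=-750/13, mR=100/13; mL+mR=-50 → advance -1; mR−mL=850/13 → turn +1·90°
n=6: pose=(-6,-9,W); sL=200/49, sR=200/9; mL=-10700/441, mR=200/9; mL+mR=-100/49 → advance -1; mR−mL=20500/441 → turn +1·90°

0 200/53 40/17 -3820/901 40/17 -5 -8 E
1 100 100/13 -750/13 100/13 -6 -8 N
2 200/49 200/9 -10700/441 200/9 -6 -9 W
3 2 50/17 -67/17 50/17 -5 -9 S
4 200/53 40/17 -3820/901 40/17 -5 -8 E
5 100 100/13 -750/13 100/13 -6 -8 N
6 200/49 200/9 -10700/441 200/9 -6 -9 W
final -5 -9 S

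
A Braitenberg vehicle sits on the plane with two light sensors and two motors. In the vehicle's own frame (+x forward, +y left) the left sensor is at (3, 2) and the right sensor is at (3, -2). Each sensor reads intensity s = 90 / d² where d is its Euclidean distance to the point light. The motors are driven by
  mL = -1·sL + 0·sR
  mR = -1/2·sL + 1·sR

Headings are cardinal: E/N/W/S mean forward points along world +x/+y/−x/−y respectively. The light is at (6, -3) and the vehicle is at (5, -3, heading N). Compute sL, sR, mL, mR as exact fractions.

left sensor world pos  = (3, 0); dL² = 18
right sensor world pos = (7, 0); dR² = 10
sL = 90/18 = 5
sR = 90/10 = 9
mL = -1·sL + 0·sR = -5
mR = -1/2·sL + 1·sR = 13/2

5 9 -5 13/2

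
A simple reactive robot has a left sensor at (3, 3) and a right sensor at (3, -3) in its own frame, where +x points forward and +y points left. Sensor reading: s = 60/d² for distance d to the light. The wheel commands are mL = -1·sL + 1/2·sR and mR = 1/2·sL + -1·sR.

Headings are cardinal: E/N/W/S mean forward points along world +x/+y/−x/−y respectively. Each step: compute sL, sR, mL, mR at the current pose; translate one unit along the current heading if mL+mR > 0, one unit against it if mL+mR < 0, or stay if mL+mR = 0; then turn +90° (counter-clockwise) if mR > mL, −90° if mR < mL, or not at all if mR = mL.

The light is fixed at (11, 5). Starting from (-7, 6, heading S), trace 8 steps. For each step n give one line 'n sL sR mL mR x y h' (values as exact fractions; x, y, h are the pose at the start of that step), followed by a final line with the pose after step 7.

0 60/229 12/89 -3966/20381 -78/20381 -7 6 S
1 6/25 30/113 -303/2825 -411/2825 -7 7 E
2 60/257 12/97 -4278/24929 -174/24929 -8 7 S
3 15/73 15/64 -825/9344 -615/4672 -8 8 E
4 60/289 60/529 -23070/152881 -1470/152881 -9 8 S
5 30/169 6/29 -363/4901 -579/4901 -9 9 E
6 12/65 60/577 -4974/37505 -438/37505 -10 9 S
7 15/97 15/82 -1005/15908 -420/3977 -10 10 E
final -11 10 S

n=0: pose=(-7,6,S); sL=60/229, sR=12/89; mL=-3966/20381, mR=-78/20381; mL+mR=-4044/20381 → advance -1; mR−mL=3888/20381 → turn +1·90°
n=1: pose=(-7,7,E); sL=6/25, sR=30/113; mL=-303/2825, mR=-411/2825; mL+mR=-714/2825 → advance -1; mR−mL=-108/2825 → turn -1·90°
n=2: pose=(-8,7,S); sL=60/257, sR=12/97; mL=-4278/24929, mR=-174/24929; mL+mR=-4452/24929 → advance -1; mR−mL=4104/24929 → turn +1·90°
n=3: pose=(-8,8,E); sL=15/73, sR=15/64; mL=-825/9344, mR=-615/4672; mL+mR=-2055/9344 → advance -1; mR−mL=-405/9344 → turn -1·90°
n=4: pose=(-9,8,S); sL=60/289, sR=60/529; mL=-23070/152881, mR=-1470/152881; mL+mR=-24540/152881 → advance -1; mR−mL=21600/152881 → turn +1·90°
n=5: pose=(-9,9,E); sL=30/169, sR=6/29; mL=-363/4901, mR=-579/4901; mL+mR=-942/4901 → advance -1; mR−mL=-216/4901 → turn -1·90°
n=6: pose=(-10,9,S); sL=12/65, sR=60/577; mL=-4974/37505, mR=-438/37505; mL+mR=-5412/37505 → advance -1; mR−mL=4536/37505 → turn +1·90°
n=7: pose=(-10,10,E); sL=15/97, sR=15/82; mL=-1005/15908, mR=-420/3977; mL+mR=-2685/15908 → advance -1; mR−mL=-675/15908 → turn -1·90°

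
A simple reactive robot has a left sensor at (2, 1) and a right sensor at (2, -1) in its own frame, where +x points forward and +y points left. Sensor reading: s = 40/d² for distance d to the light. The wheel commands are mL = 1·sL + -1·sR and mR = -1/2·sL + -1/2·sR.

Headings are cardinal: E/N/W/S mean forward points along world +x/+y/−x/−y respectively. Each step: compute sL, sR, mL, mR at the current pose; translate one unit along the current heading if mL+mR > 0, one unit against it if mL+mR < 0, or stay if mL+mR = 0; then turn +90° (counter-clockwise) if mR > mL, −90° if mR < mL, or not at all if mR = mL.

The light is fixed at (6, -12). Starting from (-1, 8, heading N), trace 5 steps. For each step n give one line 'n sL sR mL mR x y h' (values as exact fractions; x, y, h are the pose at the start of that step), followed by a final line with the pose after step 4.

n=0: pose=(-1,8,N); sL=10/137, sR=1/13; mL=-7/1781, mR=-267/3562; mL+mR=-281/3562 → advance -1; mR−mL=-253/3562 → turn -1·90°
n=1: pose=(-1,7,E); sL=8/85, sR=40/349; mL=-608/29665, mR=-3096/29665; mL+mR=-3704/29665 → advance -1; mR−mL=-2488/29665 → turn -1·90°
n=2: pose=(-2,7,S); sL=20/169, sR=4/37; mL=64/6253, mR=-708/6253; mL+mR=-644/6253 → advance -1; mR−mL=-772/6253 → turn -1·90°
n=3: pose=(-2,8,W); sL=40/461, sR=40/541; mL=3200/249401, mR=-20040/249401; mL+mR=-16840/249401 → advance -1; mR−mL=-23240/249401 → turn -1·90°
n=4: pose=(-1,8,N); sL=10/137, sR=1/13; mL=-7/1781, mR=-267/3562; mL+mR=-281/3562 → advance -1; mR−mL=-253/3562 → turn -1·90°

0 10/137 1/13 -7/1781 -267/3562 -1 8 N
1 8/85 40/349 -608/29665 -3096/29665 -1 7 E
2 20/169 4/37 64/6253 -708/6253 -2 7 S
3 40/461 40/541 3200/249401 -20040/249401 -2 8 W
4 10/137 1/13 -7/1781 -267/3562 -1 8 N
final -1 7 E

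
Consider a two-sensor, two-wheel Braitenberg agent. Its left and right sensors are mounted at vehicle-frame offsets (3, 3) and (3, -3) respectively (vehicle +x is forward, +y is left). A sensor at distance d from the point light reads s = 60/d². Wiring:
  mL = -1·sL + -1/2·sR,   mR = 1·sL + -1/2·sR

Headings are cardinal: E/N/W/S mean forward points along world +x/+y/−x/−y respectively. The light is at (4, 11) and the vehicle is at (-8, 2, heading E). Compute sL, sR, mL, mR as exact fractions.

20/39 4/15 -42/65 74/195

left sensor world pos  = (-5, 5); dL² = 117
right sensor world pos = (-5, -1); dR² = 225
sL = 60/117 = 20/39
sR = 60/225 = 4/15
mL = -1·sL + -1/2·sR = -42/65
mR = 1·sL + -1/2·sR = 74/195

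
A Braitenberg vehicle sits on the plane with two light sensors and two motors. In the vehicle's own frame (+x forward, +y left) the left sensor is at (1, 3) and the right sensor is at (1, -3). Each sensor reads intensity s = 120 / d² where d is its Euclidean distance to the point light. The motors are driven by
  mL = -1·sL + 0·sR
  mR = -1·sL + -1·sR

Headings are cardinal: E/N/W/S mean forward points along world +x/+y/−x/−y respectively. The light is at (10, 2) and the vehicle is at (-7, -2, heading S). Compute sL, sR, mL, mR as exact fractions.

left sensor world pos  = (-4, -3); dL² = 221
right sensor world pos = (-10, -3); dR² = 425
sL = 120/221 = 120/221
sR = 120/425 = 24/85
mL = -1·sL + 0·sR = -120/221
mR = -1·sL + -1·sR = -912/1105

120/221 24/85 -120/221 -912/1105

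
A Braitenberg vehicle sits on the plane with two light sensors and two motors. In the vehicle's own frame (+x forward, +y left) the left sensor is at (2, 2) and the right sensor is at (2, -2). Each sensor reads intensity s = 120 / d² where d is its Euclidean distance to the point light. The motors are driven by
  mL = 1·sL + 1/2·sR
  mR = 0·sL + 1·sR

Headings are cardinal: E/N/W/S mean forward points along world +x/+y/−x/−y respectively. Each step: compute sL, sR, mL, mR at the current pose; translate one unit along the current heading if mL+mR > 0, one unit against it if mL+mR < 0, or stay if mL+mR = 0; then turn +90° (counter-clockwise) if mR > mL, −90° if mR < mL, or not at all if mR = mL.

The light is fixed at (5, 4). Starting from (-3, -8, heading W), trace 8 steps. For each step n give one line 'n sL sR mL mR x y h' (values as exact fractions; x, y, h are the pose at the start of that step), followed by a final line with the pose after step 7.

n=0: pose=(-3,-8,W); sL=15/37, sR=3/5; mL=261/370, mR=3/5; mL+mR=483/370 → advance +1; mR−mL=-39/370 → turn -1·90°
n=1: pose=(-4,-8,N); sL=120/221, sR=120/149; mL=31140/32929, mR=120/149; mL+mR=57660/32929 → advance +1; mR−mL=-4620/32929 → turn -1·90°
n=2: pose=(-4,-7,E); sL=12/13, sR=60/109; mL=1698/1417, mR=60/109; mL+mR=2478/1417 → advance +1; mR−mL=-918/1417 → turn -1·90°
n=3: pose=(-3,-7,S); sL=24/41, sR=120/269; mL=8916/11029, mR=120/269; mL+mR=13836/11029 → advance +1; mR−mL=-3996/11029 → turn -1·90°
n=4: pose=(-3,-8,W); sL=15/37, sR=3/5; mL=261/370, mR=3/5; mL+mR=483/370 → advance +1; mR−mL=-39/370 → turn -1·90°
n=5: pose=(-4,-8,N); sL=120/221, sR=120/149; mL=31140/32929, mR=120/149; mL+mR=57660/32929 → advance +1; mR−mL=-4620/32929 → turn -1·90°
n=6: pose=(-4,-7,E); sL=12/13, sR=60/109; mL=1698/1417, mR=60/109; mL+mR=2478/1417 → advance +1; mR−mL=-918/1417 → turn -1·90°
n=7: pose=(-3,-7,S); sL=24/41, sR=120/269; mL=8916/11029, mR=120/269; mL+mR=13836/11029 → advance +1; mR−mL=-3996/11029 → turn -1·90°

0 15/37 3/5 261/370 3/5 -3 -8 W
1 120/221 120/149 31140/32929 120/149 -4 -8 N
2 12/13 60/109 1698/1417 60/109 -4 -7 E
3 24/41 120/269 8916/11029 120/269 -3 -7 S
4 15/37 3/5 261/370 3/5 -3 -8 W
5 120/221 120/149 31140/32929 120/149 -4 -8 N
6 12/13 60/109 1698/1417 60/109 -4 -7 E
7 24/41 120/269 8916/11029 120/269 -3 -7 S
final -3 -8 W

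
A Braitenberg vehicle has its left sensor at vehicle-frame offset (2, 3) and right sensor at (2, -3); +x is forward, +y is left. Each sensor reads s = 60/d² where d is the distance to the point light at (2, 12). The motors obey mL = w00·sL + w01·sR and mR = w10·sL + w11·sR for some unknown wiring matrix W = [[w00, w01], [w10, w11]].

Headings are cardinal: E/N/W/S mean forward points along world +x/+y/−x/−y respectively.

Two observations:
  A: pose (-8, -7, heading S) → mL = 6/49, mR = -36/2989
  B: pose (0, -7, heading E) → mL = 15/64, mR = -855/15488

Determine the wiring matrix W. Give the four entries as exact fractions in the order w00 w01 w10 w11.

obs A: pose=(-8,-7,S) → sL=6/49, sR=6/61, mL=6/49, mR=-36/2989
obs B: pose=(0,-7,E) → sL=15/64, sR=15/121, mL=15/64, mR=-855/15488
sensor matrix S = [[6/49, 6/61], [15/64, 15/121]]; det S = -91125/11573408
solve [mL_A; mL_B] = S·[w00; w01] and [mR_A; mR_B] = S·[w10; w11]:
  w00 = 1, w01 = 0, w10 = -1/2, w11 = 1/2

1 0 -1/2 1/2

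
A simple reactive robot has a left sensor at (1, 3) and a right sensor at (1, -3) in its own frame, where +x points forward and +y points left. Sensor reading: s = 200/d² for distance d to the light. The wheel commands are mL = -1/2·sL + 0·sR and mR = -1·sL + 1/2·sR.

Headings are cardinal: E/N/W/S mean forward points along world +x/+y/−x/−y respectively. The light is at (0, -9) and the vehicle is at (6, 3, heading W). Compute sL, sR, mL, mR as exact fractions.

100/53 4/5 -50/53 -394/265

left sensor world pos  = (5, 0); dL² = 106
right sensor world pos = (5, 6); dR² = 250
sL = 200/106 = 100/53
sR = 200/250 = 4/5
mL = -1/2·sL + 0·sR = -50/53
mR = -1·sL + 1/2·sR = -394/265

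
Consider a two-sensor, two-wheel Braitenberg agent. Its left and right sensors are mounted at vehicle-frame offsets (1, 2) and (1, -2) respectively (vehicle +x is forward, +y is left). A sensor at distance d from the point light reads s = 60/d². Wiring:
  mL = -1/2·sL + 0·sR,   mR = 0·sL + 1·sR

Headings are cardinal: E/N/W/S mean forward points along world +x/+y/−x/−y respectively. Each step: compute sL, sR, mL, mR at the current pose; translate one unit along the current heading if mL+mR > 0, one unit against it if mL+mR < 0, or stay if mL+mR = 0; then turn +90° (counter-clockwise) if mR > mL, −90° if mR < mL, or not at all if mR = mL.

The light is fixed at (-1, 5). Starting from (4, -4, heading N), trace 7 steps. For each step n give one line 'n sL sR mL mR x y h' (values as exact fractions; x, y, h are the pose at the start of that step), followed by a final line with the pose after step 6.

n=0: pose=(4,-4,N); sL=60/73, sR=60/113; mL=-30/73, mR=60/113; mL+mR=990/8249 → advance +1; mR−mL=7770/8249 → turn +1·90°
n=1: pose=(4,-3,W); sL=15/29, sR=15/13; mL=-15/58, mR=15/13; mL+mR=675/754 → advance +1; mR−mL=1065/754 → turn +1·90°
n=2: pose=(3,-3,S); sL=20/39, sR=12/17; mL=-10/39, mR=12/17; mL+mR=298/663 → advance +1; mR−mL=638/663 → turn +1·90°
n=3: pose=(3,-4,E); sL=30/37, sR=30/73; mL=-15/37, mR=30/73; mL+mR=15/2701 → advance +1; mR−mL=2205/2701 → turn +1·90°
n=4: pose=(4,-4,N); sL=60/73, sR=60/113; mL=-30/73, mR=60/113; mL+mR=990/8249 → advance +1; mR−mL=7770/8249 → turn +1·90°
n=5: pose=(4,-3,W); sL=15/29, sR=15/13; mL=-15/58, mR=15/13; mL+mR=675/754 → advance +1; mR−mL=1065/754 → turn +1·90°
n=6: pose=(3,-3,S); sL=20/39, sR=12/17; mL=-10/39, mR=12/17; mL+mR=298/663 → advance +1; mR−mL=638/663 → turn +1·90°

0 60/73 60/113 -30/73 60/113 4 -4 N
1 15/29 15/13 -15/58 15/13 4 -3 W
2 20/39 12/17 -10/39 12/17 3 -3 S
3 30/37 30/73 -15/37 30/73 3 -4 E
4 60/73 60/113 -30/73 60/113 4 -4 N
5 15/29 15/13 -15/58 15/13 4 -3 W
6 20/39 12/17 -10/39 12/17 3 -3 S
final 3 -4 E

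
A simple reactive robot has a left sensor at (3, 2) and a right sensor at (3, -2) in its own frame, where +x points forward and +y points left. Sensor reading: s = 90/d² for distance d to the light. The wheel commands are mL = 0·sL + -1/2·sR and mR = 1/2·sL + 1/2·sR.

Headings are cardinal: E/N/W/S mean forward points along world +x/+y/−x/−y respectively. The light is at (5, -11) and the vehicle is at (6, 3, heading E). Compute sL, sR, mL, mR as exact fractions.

left sensor world pos  = (9, 5); dL² = 272
right sensor world pos = (9, 1); dR² = 160
sL = 90/272 = 45/136
sR = 90/160 = 9/16
mL = 0·sL + -1/2·sR = -9/32
mR = 1/2·sL + 1/2·sR = 243/544

45/136 9/16 -9/32 243/544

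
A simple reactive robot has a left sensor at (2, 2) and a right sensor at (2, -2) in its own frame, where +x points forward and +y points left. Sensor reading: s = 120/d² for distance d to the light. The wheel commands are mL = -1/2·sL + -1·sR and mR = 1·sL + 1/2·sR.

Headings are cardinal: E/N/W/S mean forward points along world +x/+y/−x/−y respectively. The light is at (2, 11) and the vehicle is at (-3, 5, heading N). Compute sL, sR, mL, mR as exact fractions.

24/13 24/5 -372/65 276/65

left sensor world pos  = (-5, 7); dL² = 65
right sensor world pos = (-1, 7); dR² = 25
sL = 120/65 = 24/13
sR = 120/25 = 24/5
mL = -1/2·sL + -1·sR = -372/65
mR = 1·sL + 1/2·sR = 276/65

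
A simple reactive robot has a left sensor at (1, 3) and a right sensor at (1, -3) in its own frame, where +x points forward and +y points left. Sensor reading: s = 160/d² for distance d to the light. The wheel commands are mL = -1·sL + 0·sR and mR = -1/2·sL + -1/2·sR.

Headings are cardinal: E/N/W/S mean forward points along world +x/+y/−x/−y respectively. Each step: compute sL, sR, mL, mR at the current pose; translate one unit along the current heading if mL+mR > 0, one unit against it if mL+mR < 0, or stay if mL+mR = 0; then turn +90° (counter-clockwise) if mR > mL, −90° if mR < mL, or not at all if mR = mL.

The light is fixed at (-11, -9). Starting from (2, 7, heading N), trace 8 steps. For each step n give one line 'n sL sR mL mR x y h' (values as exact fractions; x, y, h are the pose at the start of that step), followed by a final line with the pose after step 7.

n=0: pose=(2,7,N); sL=160/389, sR=32/109; mL=-160/389, mR=-14944/42401; mL+mR=-32384/42401 → advance -1; mR−mL=2496/42401 → turn +1·90°
n=1: pose=(2,6,W); sL=5/9, sR=40/117; mL=-5/9, mR=-35/78; mL+mR=-235/234 → advance -1; mR−mL=25/234 → turn +1·90°
n=2: pose=(3,6,S); sL=32/97, sR=160/317; mL=-32/97, mR=-12832/30749; mL+mR=-22976/30749 → advance -1; mR−mL=-2688/30749 → turn -1·90°
n=3: pose=(3,7,W); sL=80/169, sR=16/53; mL=-80/169, mR=-3472/8957; mL+mR=-7712/8957 → advance -1; mR−mL=768/8957 → turn +1·90°
n=4: pose=(4,7,S); sL=160/549, sR=160/369; mL=-160/549, mR=-2720/7503; mL+mR=-14720/22509 → advance -1; mR−mL=-1600/22509 → turn -1·90°
n=5: pose=(4,8,W); sL=20/49, sR=40/149; mL=-20/49, mR=-2470/7301; mL+mR=-5450/7301 → advance -1; mR−mL=510/7301 → turn +1·90°
n=6: pose=(5,8,S); sL=160/617, sR=32/85; mL=-160/617, mR=-16672/52445; mL+mR=-30272/52445 → advance -1; mR−mL=-3072/52445 → turn -1·90°
n=7: pose=(5,9,W); sL=16/45, sR=80/333; mL=-16/45, mR=-496/1665; mL+mR=-1088/1665 → advance -1; mR−mL=32/555 → turn +1·90°

0 160/389 32/109 -160/389 -14944/42401 2 7 N
1 5/9 40/117 -5/9 -35/78 2 6 W
2 32/97 160/317 -32/97 -12832/30749 3 6 S
3 80/169 16/53 -80/169 -3472/8957 3 7 W
4 160/549 160/369 -160/549 -2720/7503 4 7 S
5 20/49 40/149 -20/49 -2470/7301 4 8 W
6 160/617 32/85 -160/617 -16672/52445 5 8 S
7 16/45 80/333 -16/45 -496/1665 5 9 W
final 6 9 S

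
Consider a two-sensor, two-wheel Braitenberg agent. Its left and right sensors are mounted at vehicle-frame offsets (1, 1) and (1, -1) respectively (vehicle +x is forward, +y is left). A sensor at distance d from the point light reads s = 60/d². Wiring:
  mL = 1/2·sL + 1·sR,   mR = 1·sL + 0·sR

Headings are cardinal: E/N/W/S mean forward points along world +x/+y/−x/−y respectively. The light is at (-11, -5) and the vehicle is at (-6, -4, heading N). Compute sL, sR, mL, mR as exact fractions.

left sensor world pos  = (-7, -3); dL² = 20
right sensor world pos = (-5, -3); dR² = 40
sL = 60/20 = 3
sR = 60/40 = 3/2
mL = 1/2·sL + 1·sR = 3
mR = 1·sL + 0·sR = 3

3 3/2 3 3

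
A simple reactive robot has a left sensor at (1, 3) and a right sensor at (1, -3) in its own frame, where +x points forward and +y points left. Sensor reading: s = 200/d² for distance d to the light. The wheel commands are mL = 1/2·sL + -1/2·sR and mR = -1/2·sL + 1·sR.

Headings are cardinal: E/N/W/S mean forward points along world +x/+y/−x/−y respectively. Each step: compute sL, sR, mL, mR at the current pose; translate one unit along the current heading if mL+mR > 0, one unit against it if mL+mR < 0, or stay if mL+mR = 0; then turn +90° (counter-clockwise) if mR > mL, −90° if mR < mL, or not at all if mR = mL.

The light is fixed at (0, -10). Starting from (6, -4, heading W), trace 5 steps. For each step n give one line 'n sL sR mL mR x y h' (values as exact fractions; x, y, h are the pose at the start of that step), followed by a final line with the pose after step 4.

0 100/17 100/53 1800/901 -950/901 6 -4 W
1 200/53 200/113 6000/5989 -700/5989 5 -4 N
2 25/17 50/13 -525/442 1375/442 5 -3 E
3 200/73 40/29 1440/2117 20/2117 6 -3 N
4 20/17 100/37 -480/629 1330/629 6 -2 E
final 7 -2 N

n=0: pose=(6,-4,W); sL=100/17, sR=100/53; mL=1800/901, mR=-950/901; mL+mR=50/53 → advance +1; mR−mL=-2750/901 → turn -1·90°
n=1: pose=(5,-4,N); sL=200/53, sR=200/113; mL=6000/5989, mR=-700/5989; mL+mR=100/113 → advance +1; mR−mL=-6700/5989 → turn -1·90°
n=2: pose=(5,-3,E); sL=25/17, sR=50/13; mL=-525/442, mR=1375/442; mL+mR=25/13 → advance +1; mR−mL=950/221 → turn +1·90°
n=3: pose=(6,-3,N); sL=200/73, sR=40/29; mL=1440/2117, mR=20/2117; mL+mR=20/29 → advance +1; mR−mL=-1420/2117 → turn -1·90°
n=4: pose=(6,-2,E); sL=20/17, sR=100/37; mL=-480/629, mR=1330/629; mL+mR=50/37 → advance +1; mR−mL=1810/629 → turn +1·90°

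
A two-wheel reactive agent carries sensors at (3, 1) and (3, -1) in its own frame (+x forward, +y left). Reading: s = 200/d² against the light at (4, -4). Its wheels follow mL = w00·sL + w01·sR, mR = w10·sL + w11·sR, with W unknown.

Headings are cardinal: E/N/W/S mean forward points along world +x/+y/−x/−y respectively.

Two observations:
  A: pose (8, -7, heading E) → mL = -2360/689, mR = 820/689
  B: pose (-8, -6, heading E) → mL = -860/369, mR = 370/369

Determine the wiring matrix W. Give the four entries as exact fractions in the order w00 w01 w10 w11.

-1/2 -1/2 -1/2 1

obs A: pose=(8,-7,E) → sL=200/53, sR=40/13, mL=-2360/689, mR=820/689
obs B: pose=(-8,-6,E) → sL=100/41, sR=20/9, mL=-860/369, mR=370/369
sensor matrix S = [[200/53, 40/13], [100/41, 20/9]]; det S = 224000/254241
solve [mL_A; mL_B] = S·[w00; w01] and [mR_A; mR_B] = S·[w10; w11]:
  w00 = -1/2, w01 = -1/2, w10 = -1/2, w11 = 1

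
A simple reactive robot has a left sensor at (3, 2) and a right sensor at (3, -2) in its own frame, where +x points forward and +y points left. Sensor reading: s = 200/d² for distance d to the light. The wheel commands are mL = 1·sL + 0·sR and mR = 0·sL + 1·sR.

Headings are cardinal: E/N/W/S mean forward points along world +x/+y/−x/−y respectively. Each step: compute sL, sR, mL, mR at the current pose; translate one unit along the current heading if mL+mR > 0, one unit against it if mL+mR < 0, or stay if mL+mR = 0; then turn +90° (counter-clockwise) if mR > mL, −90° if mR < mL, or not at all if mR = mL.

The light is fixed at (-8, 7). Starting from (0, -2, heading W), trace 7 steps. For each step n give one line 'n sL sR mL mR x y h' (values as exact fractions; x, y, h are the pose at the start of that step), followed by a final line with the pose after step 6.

n=0: pose=(0,-2,W); sL=100/73, sR=100/37; mL=100/73, mR=100/37; mL+mR=11000/2701 → advance +1; mR−mL=3600/2701 → turn +1·90°
n=1: pose=(-1,-2,S); sL=8/9, sR=200/169; mL=8/9, mR=200/169; mL+mR=3152/1521 → advance +1; mR−mL=448/1521 → turn +1·90°
n=2: pose=(-1,-3,E); sL=50/41, sR=50/61; mL=50/41, mR=50/61; mL+mR=5100/2501 → advance +1; mR−mL=-1000/2501 → turn -1·90°
n=3: pose=(0,-3,S); sL=200/269, sR=40/41; mL=200/269, mR=40/41; mL+mR=18960/11029 → advance +1; mR−mL=2560/11029 → turn +1·90°
n=4: pose=(0,-4,E); sL=100/101, sR=20/29; mL=100/101, mR=20/29; mL+mR=4920/2929 → advance +1; mR−mL=-880/2929 → turn -1·90°
n=5: pose=(1,-4,S); sL=200/317, sR=40/49; mL=200/317, mR=40/49; mL+mR=22480/15533 → advance +1; mR−mL=2880/15533 → turn +1·90°
n=6: pose=(1,-5,E); sL=50/61, sR=10/17; mL=50/61, mR=10/17; mL+mR=1460/1037 → advance +1; mR−mL=-240/1037 → turn -1·90°

0 100/73 100/37 100/73 100/37 0 -2 W
1 8/9 200/169 8/9 200/169 -1 -2 S
2 50/41 50/61 50/41 50/61 -1 -3 E
3 200/269 40/41 200/269 40/41 0 -3 S
4 100/101 20/29 100/101 20/29 0 -4 E
5 200/317 40/49 200/317 40/49 1 -4 S
6 50/61 10/17 50/61 10/17 1 -5 E
final 2 -5 S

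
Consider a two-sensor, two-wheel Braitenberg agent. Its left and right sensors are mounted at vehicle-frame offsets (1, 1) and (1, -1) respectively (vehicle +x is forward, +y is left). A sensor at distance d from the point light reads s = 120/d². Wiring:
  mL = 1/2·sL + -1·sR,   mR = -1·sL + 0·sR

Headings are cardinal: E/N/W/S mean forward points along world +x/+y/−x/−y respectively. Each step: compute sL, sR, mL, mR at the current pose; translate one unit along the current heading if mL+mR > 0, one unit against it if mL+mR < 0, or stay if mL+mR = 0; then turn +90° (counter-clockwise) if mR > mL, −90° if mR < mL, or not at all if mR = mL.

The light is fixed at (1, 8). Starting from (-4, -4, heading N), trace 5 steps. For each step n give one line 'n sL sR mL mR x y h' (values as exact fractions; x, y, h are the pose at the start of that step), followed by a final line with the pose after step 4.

n=0: pose=(-4,-4,N); sL=120/157, sR=120/137; mL=-10620/21509, mR=-120/157; mL+mR=-27060/21509 → advance -1; mR−mL=-5820/21509 → turn -1·90°
n=1: pose=(-4,-5,E); sL=3/4, sR=30/53; mL=-81/424, mR=-3/4; mL+mR=-399/424 → advance -1; mR−mL=-237/424 → turn -1·90°
n=2: pose=(-5,-5,S); sL=120/221, sR=24/49; mL=-2364/10829, mR=-120/221; mL+mR=-8244/10829 → advance -1; mR−mL=-3516/10829 → turn -1·90°
n=3: pose=(-5,-4,W); sL=60/109, sR=12/17; mL=-798/1853, mR=-60/109; mL+mR=-1818/1853 → advance -1; mR−mL=-222/1853 → turn -1·90°
n=4: pose=(-4,-4,N); sL=120/157, sR=120/137; mL=-10620/21509, mR=-120/157; mL+mR=-27060/21509 → advance -1; mR−mL=-5820/21509 → turn -1·90°

0 120/157 120/137 -10620/21509 -120/157 -4 -4 N
1 3/4 30/53 -81/424 -3/4 -4 -5 E
2 120/221 24/49 -2364/10829 -120/221 -5 -5 S
3 60/109 12/17 -798/1853 -60/109 -5 -4 W
4 120/157 120/137 -10620/21509 -120/157 -4 -4 N
final -4 -5 E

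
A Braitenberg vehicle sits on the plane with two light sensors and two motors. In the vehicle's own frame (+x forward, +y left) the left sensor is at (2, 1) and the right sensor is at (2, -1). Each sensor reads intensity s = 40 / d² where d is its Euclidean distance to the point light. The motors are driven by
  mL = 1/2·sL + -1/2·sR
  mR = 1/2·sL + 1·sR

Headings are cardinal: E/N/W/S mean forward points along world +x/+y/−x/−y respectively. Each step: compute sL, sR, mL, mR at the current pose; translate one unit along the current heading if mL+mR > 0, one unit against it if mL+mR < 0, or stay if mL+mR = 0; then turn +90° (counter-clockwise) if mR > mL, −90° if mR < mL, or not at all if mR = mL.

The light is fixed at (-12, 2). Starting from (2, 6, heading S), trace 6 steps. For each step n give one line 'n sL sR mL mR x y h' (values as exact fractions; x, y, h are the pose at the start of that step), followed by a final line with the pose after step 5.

n=0: pose=(2,6,S); sL=40/229, sR=40/173; mL=-1120/39617, mR=12620/39617; mL+mR=11500/39617 → advance +1; mR−mL=60/173 → turn +1·90°
n=1: pose=(2,5,E); sL=5/34, sR=2/13; mL=-3/884, mR=201/884; mL+mR=99/442 → advance +1; mR−mL=3/13 → turn +1·90°
n=2: pose=(3,5,N); sL=40/221, sR=40/281; mL=1200/62101, mR=14460/62101; mL+mR=15660/62101 → advance +1; mR−mL=60/281 → turn +1·90°
n=3: pose=(3,6,W); sL=20/89, sR=20/97; mL=80/8633, mR=2750/8633; mL+mR=2830/8633 → advance +1; mR−mL=30/97 → turn +1·90°
n=4: pose=(2,6,S); sL=40/229, sR=40/173; mL=-1120/39617, mR=12620/39617; mL+mR=11500/39617 → advance +1; mR−mL=60/173 → turn +1·90°
n=5: pose=(2,5,E); sL=5/34, sR=2/13; mL=-3/884, mR=201/884; mL+mR=99/442 → advance +1; mR−mL=3/13 → turn +1·90°

0 40/229 40/173 -1120/39617 12620/39617 2 6 S
1 5/34 2/13 -3/884 201/884 2 5 E
2 40/221 40/281 1200/62101 14460/62101 3 5 N
3 20/89 20/97 80/8633 2750/8633 3 6 W
4 40/229 40/173 -1120/39617 12620/39617 2 6 S
5 5/34 2/13 -3/884 201/884 2 5 E
final 3 5 N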